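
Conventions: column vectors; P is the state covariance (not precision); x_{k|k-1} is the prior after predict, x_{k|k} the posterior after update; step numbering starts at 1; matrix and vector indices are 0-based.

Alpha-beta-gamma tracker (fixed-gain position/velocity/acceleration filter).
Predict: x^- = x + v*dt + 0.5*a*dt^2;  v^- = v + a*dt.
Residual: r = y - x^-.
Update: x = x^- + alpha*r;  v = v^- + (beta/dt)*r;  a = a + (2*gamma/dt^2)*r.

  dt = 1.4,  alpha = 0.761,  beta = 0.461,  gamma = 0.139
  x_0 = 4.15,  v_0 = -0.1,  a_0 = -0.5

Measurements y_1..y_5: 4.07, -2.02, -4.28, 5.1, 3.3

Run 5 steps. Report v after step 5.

step 1: x_pred=3.5200  r=0.5500  x^+=3.9386  v^+=-0.6189  a^+=-0.4220
step 2: x_pred=2.6586  r=-4.6786  x^+=-0.9018  v^+=-2.7503  a^+=-1.0856
step 3: x_pred=-5.8161  r=1.5361  x^+=-4.6471  v^+=-3.7643  a^+=-0.8677
step 4: x_pred=-10.7675  r=15.8675  x^+=1.3077  v^+=0.2459  a^+=1.3829
step 5: x_pred=3.0071  r=0.2929  x^+=3.2300  v^+=2.2783  a^+=1.4244

v_post = 2.2783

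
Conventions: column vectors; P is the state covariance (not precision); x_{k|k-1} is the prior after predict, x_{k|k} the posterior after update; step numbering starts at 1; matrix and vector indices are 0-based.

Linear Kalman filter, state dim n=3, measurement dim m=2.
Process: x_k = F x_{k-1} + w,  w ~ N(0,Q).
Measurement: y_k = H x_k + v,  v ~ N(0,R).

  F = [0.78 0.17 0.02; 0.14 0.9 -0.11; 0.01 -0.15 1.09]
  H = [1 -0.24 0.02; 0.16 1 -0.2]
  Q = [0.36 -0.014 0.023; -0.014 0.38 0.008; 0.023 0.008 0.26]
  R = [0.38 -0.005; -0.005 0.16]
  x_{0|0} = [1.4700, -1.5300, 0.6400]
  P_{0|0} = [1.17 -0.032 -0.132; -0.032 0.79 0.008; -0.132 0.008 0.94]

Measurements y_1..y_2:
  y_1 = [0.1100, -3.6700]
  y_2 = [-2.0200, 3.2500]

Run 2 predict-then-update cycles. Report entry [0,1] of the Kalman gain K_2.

K[0,1] = 0.1572

step 1: x^-=[0.8993, -1.2416, 0.9418]  P^-=[1.0825 0.2203 -0.0746; 0.2203 1.0486 -0.2214; -0.0746 -0.2214 1.3893]  S=[1.4168 0.1224; 0.1224 1.4557]  K=[0.7065 0.2211; -0.0929 0.7828; 0.0350 -0.3541]  nu=[-1.1061, -2.3839]  x^+=[-0.4094, -3.0049, 1.7472]  P^+=[0.2658 -0.0039 0.0340; -0.0039 0.1622 0.1794; 0.0340 0.1794 1.2081]
step 2: x^-=[-0.7952, -2.9539, 2.3510]  P^-=[0.5281 0.0314 0.1093; 0.0314 0.4937 0.0257; 0.1093 0.0257 1.6411]  S=[0.9262 -0.0351; -0.0351 0.7256]  K=[0.5703 0.1572; -0.0678 0.6769; 0.1321 -0.3864]  nu=[-1.9808, 6.8014]  x^+=[-0.8557, 1.7843, -0.5387]  P^+=[0.2152 0.0032 0.0766; 0.0032 0.1537 0.2279; 0.0766 0.2279 1.5130]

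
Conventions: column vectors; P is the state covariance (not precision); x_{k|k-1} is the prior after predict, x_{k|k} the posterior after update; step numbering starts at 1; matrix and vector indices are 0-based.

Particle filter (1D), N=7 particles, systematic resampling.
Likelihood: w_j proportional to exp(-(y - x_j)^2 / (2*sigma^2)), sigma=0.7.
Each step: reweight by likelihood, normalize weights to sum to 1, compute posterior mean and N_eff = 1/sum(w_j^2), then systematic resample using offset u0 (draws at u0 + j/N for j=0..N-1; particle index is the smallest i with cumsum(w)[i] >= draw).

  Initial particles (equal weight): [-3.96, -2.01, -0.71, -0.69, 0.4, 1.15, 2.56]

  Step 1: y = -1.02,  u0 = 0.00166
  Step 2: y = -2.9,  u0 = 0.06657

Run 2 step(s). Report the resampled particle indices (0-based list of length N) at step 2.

resampled_idx = [0, 0, 0, 1, 1, 1, 1]

step 1: w=[0.0001, 0.1596, 0.3933, 0.3882, 0.0554, 0.0036, 0.0000]  mean=-0.8417  Neff=2.9953  idx=[1, 1, 2, 2, 3, 3, 3]
step 2: w=[0.4808, 0.4808, 0.0081, 0.0081, 0.0074, 0.0074, 0.0074]  mean=-1.9597  Neff=2.1613  idx=[0, 0, 0, 1, 1, 1, 1]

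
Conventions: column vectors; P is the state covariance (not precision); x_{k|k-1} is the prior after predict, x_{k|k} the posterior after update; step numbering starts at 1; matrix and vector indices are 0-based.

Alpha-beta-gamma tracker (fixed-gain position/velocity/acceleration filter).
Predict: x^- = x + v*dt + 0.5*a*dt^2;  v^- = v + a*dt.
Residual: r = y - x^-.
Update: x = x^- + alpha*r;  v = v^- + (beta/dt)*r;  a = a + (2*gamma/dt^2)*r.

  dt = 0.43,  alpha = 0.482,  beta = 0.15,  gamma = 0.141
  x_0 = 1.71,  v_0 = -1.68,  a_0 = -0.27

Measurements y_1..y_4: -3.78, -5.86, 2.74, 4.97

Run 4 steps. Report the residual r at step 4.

step 1: x_pred=0.9626  r=-4.7426  x^+=-1.3233  v^+=-3.4505  a^+=-7.5032
step 2: x_pred=-3.5007  r=-2.3593  x^+=-4.6379  v^+=-7.4999  a^+=-11.1015
step 3: x_pred=-8.8892  r=11.6292  x^+=-3.2839  v^+=-8.2169  a^+=6.6347
step 4: x_pred=-6.2038  r=11.1738  x^+=-0.8180  v^+=-1.4661  a^+=23.6764

resid = 11.1738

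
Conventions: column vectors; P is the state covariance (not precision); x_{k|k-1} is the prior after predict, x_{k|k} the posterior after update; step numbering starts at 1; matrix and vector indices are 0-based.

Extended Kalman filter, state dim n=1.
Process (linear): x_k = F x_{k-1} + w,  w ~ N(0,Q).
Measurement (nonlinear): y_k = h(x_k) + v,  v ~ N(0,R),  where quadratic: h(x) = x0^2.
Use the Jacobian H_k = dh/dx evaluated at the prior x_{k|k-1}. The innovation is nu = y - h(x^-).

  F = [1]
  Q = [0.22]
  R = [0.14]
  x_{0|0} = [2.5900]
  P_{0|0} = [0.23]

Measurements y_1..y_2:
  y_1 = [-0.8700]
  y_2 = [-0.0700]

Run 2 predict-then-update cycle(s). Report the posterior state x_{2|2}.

step 1: x^-=[2.5900]  P^-=[0.4500]  H_jac=[5.1800]  S=[12.2146]  K=[0.1908]  nu=[-7.5781]  x^+=[1.1438]  P^+=[0.0052]
step 2: x^-=[1.1438]  P^-=[0.2252]  H_jac=[2.2876]  S=[1.3183]  K=[0.3907]  nu=[-1.3783]  x^+=[0.6053]  P^+=[0.0239]

x_post = [0.6053]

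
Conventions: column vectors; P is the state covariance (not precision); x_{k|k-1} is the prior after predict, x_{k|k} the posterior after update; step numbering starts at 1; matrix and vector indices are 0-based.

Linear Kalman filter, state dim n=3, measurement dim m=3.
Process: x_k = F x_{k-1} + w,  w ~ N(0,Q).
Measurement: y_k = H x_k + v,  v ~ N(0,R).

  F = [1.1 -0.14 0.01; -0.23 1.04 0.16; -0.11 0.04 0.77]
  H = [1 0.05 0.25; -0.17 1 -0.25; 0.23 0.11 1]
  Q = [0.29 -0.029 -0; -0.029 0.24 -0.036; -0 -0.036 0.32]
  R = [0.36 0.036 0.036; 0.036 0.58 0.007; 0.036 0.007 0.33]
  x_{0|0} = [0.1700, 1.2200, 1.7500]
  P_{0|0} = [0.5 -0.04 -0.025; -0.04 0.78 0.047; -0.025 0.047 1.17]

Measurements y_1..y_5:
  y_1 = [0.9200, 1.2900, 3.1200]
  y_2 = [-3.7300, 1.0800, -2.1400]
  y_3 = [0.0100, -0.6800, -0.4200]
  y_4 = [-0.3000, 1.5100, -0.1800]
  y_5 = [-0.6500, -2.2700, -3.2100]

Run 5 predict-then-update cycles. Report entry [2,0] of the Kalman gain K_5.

step 1: x^-=[0.0337, 1.5097, 1.3776]  P^-=[0.9220 -0.3192 -0.0844; -0.3192 1.1767 0.2010; -0.0844 0.2010 1.0285]  S=[1.2802 -0.3702 0.3992; -0.3702 1.8484 -0.0095; 0.3992 -0.0095 1.4107]  K=[0.7024 -0.1061 -0.1339; -0.0436 0.6310 0.1988; -0.1060 -0.0399 0.7607]  nu=[0.4664, 0.1304, 1.5686]  x^+=[0.1375, 1.8835, 2.5161]  P^+=[0.2646 -0.0120 -0.0792; -0.0120 0.3714 0.0303; -0.0792 0.0303 0.2618]
step 2: x^-=[-0.0873, 2.3298, 1.9976]  P^-=[0.6193 -0.1778 -0.1030; -0.1778 0.6840 0.0598; -0.1030 0.0598 0.4944]  S=[0.9442 -0.1979 0.1799; -0.1979 1.3346 -0.0216; 0.1799 -0.0216 0.8222]  K=[0.6195 -0.1028 -0.1141; -0.0543 0.5182 0.1400; -0.0978 -0.0395 0.6009]  nu=[-4.2586, -0.7652, -4.3738]  x^+=[-2.1478, 1.5523, -0.1837]  P^+=[0.2330 -0.0155 -0.0679; -0.0155 0.3015 0.0183; -0.0679 0.0183 0.2081]
step 3: x^-=[-2.5817, 2.0790, 0.1569]  P^-=[0.5810 -0.1617 -0.0886; -0.1617 0.6022 0.0380; -0.0886 0.0380 0.4595]  S=[0.9117 -0.1868 0.1774; -0.1868 1.2562 -0.0414; 0.1774 -0.0414 0.7869]  K=[0.6037 -0.1035 -0.1070; -0.0578 0.4892 0.1240; -0.0912 -0.0436 0.5816]  nu=[2.4485, -3.1587, -0.2118]  x^+=[-0.7539, 0.3658, -0.0519]  P^+=[0.2267 -0.0166 -0.0646; -0.0166 0.2834 0.0149; -0.0646 0.0149 0.2015]
step 4: x^-=[-0.8810, 0.5455, 0.0576]  P^-=[0.5736 -0.1583 -0.0847; -0.1583 0.5814 0.0330; -0.0847 0.0330 0.4547]  S=[0.9061 -0.1852 0.1785; -0.1852 1.2365 -0.0472; 0.1785 -0.0472 0.7824]  K=[0.6004 -0.1038 -0.1052; -0.0588 0.4810 0.1199; -0.0894 -0.0449 0.5786]  nu=[0.5394, 0.8291, -0.0950]  x^+=[-0.6333, 0.9013, -0.0828]  P^+=[0.2254 -0.0170 -0.0638; -0.0170 0.2784 0.0141; -0.0638 0.0141 0.2005]
step 5: x^-=[-0.8236, 1.0697, 0.0420]  P^-=[0.5720 -0.1575 -0.0838; -0.1575 0.5756 0.0319; -0.0838 0.0319 0.4539]  S=[0.9050 -0.1849 0.1789; -0.1849 1.2310 -0.0487; 0.1789 -0.0487 0.7816]  K=[0.5997 -0.1040 -0.1048; -0.0591 0.4787 0.1188; -0.0890 -0.0452 0.5781]  nu=[0.1096, -3.4693, -3.1802]  x^+=[-0.0638, -0.9755, -1.6495]  P^+=[0.2251 -0.0171 -0.0636; -0.0171 0.2769 0.0139; -0.0636 0.0139 0.2004]

K[2,0] = -0.0890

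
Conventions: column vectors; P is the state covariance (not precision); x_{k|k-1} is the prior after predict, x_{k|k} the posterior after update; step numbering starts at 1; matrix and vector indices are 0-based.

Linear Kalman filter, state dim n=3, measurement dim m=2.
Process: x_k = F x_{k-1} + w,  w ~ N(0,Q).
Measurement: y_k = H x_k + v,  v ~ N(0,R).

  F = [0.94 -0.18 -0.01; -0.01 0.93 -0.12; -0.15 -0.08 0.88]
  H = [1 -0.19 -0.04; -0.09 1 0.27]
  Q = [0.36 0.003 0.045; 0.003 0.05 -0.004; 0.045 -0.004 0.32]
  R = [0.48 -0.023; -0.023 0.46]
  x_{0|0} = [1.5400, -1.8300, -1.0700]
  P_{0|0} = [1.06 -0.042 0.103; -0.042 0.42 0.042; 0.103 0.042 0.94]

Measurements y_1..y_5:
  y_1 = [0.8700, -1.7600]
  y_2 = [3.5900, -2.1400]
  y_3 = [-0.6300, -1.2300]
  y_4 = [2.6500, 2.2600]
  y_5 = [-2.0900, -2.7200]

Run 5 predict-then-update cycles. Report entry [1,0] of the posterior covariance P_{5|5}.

P_post[1,0] = 0.0109

step 1: x^-=[1.7877, -1.5889, -1.0262]  P^-=[1.3227 -0.1240 -0.0259; -0.1240 0.4186 -0.0914; -0.0259 -0.0914 1.0404]  S=[1.8673 -0.3577; -0.3577 0.9394]  K=[0.7233 0.0092; -0.0264 0.4212; 0.0132 0.2093]  nu=[-1.2606, 0.2669]  x^+=[0.8783, -1.4433, -0.9870]  P^+=[0.3505 0.0168 0.0086; 0.0168 0.2427 -0.1735; 0.0086 -0.1735 1.0009]
step 2: x^-=[1.0953, -1.2326, -0.8849]  P^-=[0.6712 -0.0281 0.0239; -0.0281 0.3128 -0.2731; 0.0239 -0.2731 1.1271]  S=[1.1689 -0.1521; -0.1521 0.7168]  K=[0.5791 0.0084; -0.0223 0.3323; 0.0325 0.0474]  nu=[2.2251, -0.5699]  x^+=[2.3790, -1.4715, -0.8396]  P^+=[0.2807 0.0142 0.0059; 0.0142 0.2308 -0.2821; 0.0059 -0.2821 1.1247]
step 3: x^-=[2.5095, -1.2916, -0.9780]  P^-=[0.6097 -0.0286 0.0475; -0.0286 0.3286 -0.3750; 0.0475 -0.3750 1.2373]  S=[1.1049 -0.1355; -0.1355 0.6840]  K=[0.5558 0.0068; -0.0283 0.3305; 0.0559 -0.0550]  nu=[-3.4240, 0.5515]  x^+=[0.6101, -1.0125, -1.1999]  P^+=[0.2693 0.0121 0.0093; 0.0121 0.2504 -0.3581; 0.0093 -0.3581 1.2309]
step 4: x^-=[0.7677, -0.8038, -1.0664]  P^-=[0.6006 -0.0348 0.0634; -0.0348 0.3641 -0.4503; 0.0634 -0.4503 1.3291]  S=[1.0972 -0.1376; -0.1376 0.6859]  K=[0.5519 0.0060; -0.0343 0.3513; 0.0713 -0.1274]  nu=[1.6869, 3.4208]  x^+=[1.7194, 0.3399, -1.3817]  P^+=[0.2673 0.0111 0.0111; 0.0111 0.2749 -0.4129; 0.0111 -0.4129 1.3099]
step 5: x^-=[1.5688, 0.4647, -1.5010]  P^-=[0.5998 -0.0405 0.0735; -0.0405 0.3986 -0.5057; 0.0735 -0.5057 1.3977]  S=[1.0982 -0.1427; -0.1427 0.6960]  K=[0.5512 0.0058; -0.0389 0.3738; 0.0804 -0.1774]  nu=[-3.6306, -2.6382]  x^+=[-0.4476, -0.3804, -1.3250]  P^+=[0.2670 0.0109 0.0116; 0.0109 0.2955 -0.4508; 0.0116 -0.4508 1.3646]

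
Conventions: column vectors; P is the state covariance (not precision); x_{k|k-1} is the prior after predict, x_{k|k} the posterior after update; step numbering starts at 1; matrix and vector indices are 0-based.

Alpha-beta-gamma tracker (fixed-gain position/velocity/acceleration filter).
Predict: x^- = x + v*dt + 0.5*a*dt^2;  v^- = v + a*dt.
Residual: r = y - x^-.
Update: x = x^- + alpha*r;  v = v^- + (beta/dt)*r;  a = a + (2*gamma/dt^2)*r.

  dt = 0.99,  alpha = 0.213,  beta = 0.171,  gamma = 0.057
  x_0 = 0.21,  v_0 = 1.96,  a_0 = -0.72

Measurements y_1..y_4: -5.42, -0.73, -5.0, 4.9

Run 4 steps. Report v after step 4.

v_post = -3.1482

step 1: x_pred=1.7976  r=-7.2176  x^+=0.2602  v^+=0.0005  a^+=-1.5595
step 2: x_pred=-0.5035  r=-0.2265  x^+=-0.5517  v^+=-1.5825  a^+=-1.5859
step 3: x_pred=-2.8956  r=-2.1044  x^+=-3.3438  v^+=-3.5160  a^+=-1.8306
step 4: x_pred=-7.7218  r=12.6218  x^+=-5.0333  v^+=-3.1482  a^+=-0.3625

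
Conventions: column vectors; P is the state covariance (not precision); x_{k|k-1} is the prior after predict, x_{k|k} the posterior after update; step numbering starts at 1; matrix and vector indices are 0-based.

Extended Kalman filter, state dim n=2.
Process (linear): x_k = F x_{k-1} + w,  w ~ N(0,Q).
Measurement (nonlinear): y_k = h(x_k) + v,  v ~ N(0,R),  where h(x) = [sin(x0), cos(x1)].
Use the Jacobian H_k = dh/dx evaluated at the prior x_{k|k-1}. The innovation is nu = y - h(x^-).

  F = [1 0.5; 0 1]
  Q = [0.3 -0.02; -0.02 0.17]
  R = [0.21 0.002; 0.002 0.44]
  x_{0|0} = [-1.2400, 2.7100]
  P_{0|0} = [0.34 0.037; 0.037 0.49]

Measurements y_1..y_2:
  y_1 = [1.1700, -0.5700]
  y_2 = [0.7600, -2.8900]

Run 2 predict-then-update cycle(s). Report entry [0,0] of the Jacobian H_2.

step 1: x^-=[0.1150, 2.7100]  P^-=[0.7995 0.2620; 0.2620 0.6600]  H_jac=[0.9934 0.0000; 0.0000 -0.4183]  S=[0.9990 -0.1069; -0.1069 0.5555]  K=[0.7902 -0.0453; 0.2117 -0.4563]  nu=[1.0553, 0.3383]  x^+=[0.9335, 2.7791]  P^+=[0.1670 0.0438; 0.0438 0.4789]
step 2: x^-=[2.3231, 2.7791]  P^-=[0.6305 0.2633; 0.2633 0.6489]  H_jac=[-0.6833 0.0000; 0.0000 -0.3546]  S=[0.5044 0.0658; 0.0658 0.5216]  K=[-0.8447 -0.0724; -0.3041 -0.4028]  nu=[0.0299, -1.9550]  x^+=[2.4395, 3.5575]  P^+=[0.2598 0.0947; 0.0947 0.5015]

H_jac[0,0] = -0.6833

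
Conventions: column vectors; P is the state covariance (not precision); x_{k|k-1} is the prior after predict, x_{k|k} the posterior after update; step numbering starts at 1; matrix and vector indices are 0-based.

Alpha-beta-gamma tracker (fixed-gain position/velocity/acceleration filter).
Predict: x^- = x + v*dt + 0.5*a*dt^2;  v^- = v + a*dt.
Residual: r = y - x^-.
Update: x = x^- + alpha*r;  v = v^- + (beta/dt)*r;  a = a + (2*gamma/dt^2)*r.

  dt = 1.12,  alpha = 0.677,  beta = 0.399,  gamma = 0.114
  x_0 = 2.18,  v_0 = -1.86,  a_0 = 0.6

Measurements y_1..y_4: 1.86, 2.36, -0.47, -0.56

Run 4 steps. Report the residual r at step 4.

resid = -2.1296

step 1: x_pred=0.4731  r=1.3869  x^+=1.4120  v^+=-0.6939  a^+=0.8521
step 2: x_pred=1.1693  r=1.1907  x^+=1.9754  v^+=0.6846  a^+=1.0685
step 3: x_pred=3.4123  r=-3.8823  x^+=0.7840  v^+=0.4983  a^+=0.3629
step 4: x_pred=1.5696  r=-2.1296  x^+=0.1279  v^+=0.1460  a^+=-0.0242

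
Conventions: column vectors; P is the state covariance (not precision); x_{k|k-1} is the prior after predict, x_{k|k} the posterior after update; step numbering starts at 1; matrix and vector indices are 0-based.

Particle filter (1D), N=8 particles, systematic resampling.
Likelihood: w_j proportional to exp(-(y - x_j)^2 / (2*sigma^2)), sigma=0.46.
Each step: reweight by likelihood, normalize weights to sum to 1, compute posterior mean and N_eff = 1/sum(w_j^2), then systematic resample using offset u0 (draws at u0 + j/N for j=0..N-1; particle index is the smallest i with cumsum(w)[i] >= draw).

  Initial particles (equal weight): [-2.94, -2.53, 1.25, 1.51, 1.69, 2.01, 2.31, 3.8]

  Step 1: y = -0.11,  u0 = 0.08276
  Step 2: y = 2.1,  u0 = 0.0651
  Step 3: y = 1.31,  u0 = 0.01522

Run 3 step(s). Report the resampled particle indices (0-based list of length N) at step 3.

step 1: w=[0.0000, 0.0001, 0.8335, 0.1336, 0.0312, 0.0016, 0.0001, 0.0000]  mean=1.2995  Neff=1.4015  idx=[2, 2, 2, 2, 2, 2, 2, 3]
step 2: w=[0.1061, 0.1061, 0.1061, 0.1061, 0.1061, 0.1061, 0.1061, 0.2571]  mean=1.3168  Neff=6.8996  idx=[0, 1, 2, 4, 5, 6, 7, 7]
step 3: w=[0.1276, 0.1276, 0.1276, 0.1276, 0.1276, 0.1276, 0.1171, 0.1171]  mean=1.3109  Neff=7.9894  idx=[0, 1, 2, 3, 4, 5, 5, 7]

resampled_idx = [0, 1, 2, 3, 4, 5, 5, 7]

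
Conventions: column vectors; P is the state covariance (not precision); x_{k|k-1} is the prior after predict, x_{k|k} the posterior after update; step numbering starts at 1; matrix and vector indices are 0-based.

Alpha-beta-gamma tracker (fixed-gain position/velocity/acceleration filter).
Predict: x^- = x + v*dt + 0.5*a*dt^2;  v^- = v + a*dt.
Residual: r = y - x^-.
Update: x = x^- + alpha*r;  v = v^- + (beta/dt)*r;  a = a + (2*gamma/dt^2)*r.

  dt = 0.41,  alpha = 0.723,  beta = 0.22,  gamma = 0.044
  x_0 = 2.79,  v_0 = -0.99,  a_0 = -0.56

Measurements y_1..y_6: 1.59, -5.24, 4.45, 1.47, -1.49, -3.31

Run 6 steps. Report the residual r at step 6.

resid = -1.9271

step 1: x_pred=2.3370  r=-0.7470  x^+=1.7969  v^+=-1.6204  a^+=-0.9511
step 2: x_pred=1.0526  r=-6.2926  x^+=-3.4969  v^+=-5.3869  a^+=-4.2452
step 3: x_pred=-6.0624  r=10.5124  x^+=1.5381  v^+=-1.4867  a^+=1.2580
step 4: x_pred=1.0343  r=0.4357  x^+=1.3493  v^+=-0.7371  a^+=1.4861
step 5: x_pred=1.1720  r=-2.6620  x^+=-0.7526  v^+=-1.5562  a^+=0.0925
step 6: x_pred=-1.3829  r=-1.9271  x^+=-2.7762  v^+=-2.5523  a^+=-0.9163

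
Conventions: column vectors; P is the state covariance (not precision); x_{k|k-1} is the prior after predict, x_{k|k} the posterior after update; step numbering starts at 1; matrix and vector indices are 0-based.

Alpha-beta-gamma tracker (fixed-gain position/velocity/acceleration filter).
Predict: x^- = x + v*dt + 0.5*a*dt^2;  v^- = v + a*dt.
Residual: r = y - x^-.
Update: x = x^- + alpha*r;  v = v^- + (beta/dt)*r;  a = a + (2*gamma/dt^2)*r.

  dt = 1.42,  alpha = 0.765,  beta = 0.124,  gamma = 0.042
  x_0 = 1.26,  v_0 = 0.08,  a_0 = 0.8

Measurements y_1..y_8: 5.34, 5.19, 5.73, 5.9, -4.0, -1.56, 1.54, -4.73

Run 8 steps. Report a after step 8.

a_post = -0.8603

step 1: x_pred=2.1802  r=3.1598  x^+=4.5974  v^+=1.4919  a^+=0.9316
step 2: x_pred=7.6553  r=-2.4653  x^+=5.7693  v^+=2.5996  a^+=0.8289
step 3: x_pred=10.2965  r=-4.5665  x^+=6.8031  v^+=3.3779  a^+=0.6387
step 4: x_pred=12.2437  r=-6.3437  x^+=7.3908  v^+=3.7309  a^+=0.3744
step 5: x_pred=13.0662  r=-17.0662  x^+=0.0105  v^+=2.7723  a^+=-0.3365
step 6: x_pred=3.6080  r=-5.1680  x^+=-0.3455  v^+=1.8432  a^+=-0.5518
step 7: x_pred=1.7155  r=-0.1755  x^+=1.5812  v^+=1.0443  a^+=-0.5591
step 8: x_pred=2.5005  r=-7.2305  x^+=-3.0308  v^+=-0.3810  a^+=-0.8603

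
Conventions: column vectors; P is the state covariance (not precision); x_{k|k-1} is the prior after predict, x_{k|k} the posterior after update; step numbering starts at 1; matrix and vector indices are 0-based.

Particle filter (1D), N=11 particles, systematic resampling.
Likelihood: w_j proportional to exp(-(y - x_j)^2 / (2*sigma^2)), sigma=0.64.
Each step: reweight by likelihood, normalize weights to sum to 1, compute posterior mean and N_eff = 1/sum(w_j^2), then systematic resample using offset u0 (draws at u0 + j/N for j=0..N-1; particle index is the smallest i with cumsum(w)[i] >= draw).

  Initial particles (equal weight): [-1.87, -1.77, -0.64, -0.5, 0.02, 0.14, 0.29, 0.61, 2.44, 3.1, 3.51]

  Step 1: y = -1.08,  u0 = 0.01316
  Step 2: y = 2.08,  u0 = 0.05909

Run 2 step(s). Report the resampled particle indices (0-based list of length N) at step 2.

resampled_idx = [9, 9, 9, 9, 10, 10, 10, 10, 10, 10, 10]

step 1: w=[0.1555, 0.1863, 0.2631, 0.2210, 0.0761, 0.0542, 0.0337, 0.0102, 0.0000, 0.0000, 0.0000]  mean=-0.8744  Neff=5.3507  idx=[0, 0, 1, 1, 2, 2, 2, 3, 3, 4, 5]
step 2: w=[0.0000, 0.0000, 0.0000, 0.0000, 0.0072, 0.0072, 0.0072, 0.0177, 0.0177, 0.3372, 0.6058]  mean=0.0601  Neff=2.0768  idx=[9, 9, 9, 9, 10, 10, 10, 10, 10, 10, 10]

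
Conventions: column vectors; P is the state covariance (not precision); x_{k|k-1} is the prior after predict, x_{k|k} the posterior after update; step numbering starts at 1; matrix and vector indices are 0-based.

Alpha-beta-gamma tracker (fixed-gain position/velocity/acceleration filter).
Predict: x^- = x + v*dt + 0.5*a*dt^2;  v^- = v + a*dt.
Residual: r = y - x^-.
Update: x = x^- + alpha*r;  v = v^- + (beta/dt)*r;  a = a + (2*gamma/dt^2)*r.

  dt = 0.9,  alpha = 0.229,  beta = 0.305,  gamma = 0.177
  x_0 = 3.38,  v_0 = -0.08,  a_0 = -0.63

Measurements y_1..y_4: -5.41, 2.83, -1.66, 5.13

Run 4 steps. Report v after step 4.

v_post = 1.5828

step 1: x_pred=3.0528  r=-8.4628  x^+=1.1149  v^+=-3.5150  a^+=-4.3286
step 2: x_pred=-3.8017  r=6.6317  x^+=-2.2830  v^+=-5.1633  a^+=-1.4303
step 3: x_pred=-7.5092  r=5.8492  x^+=-6.1698  v^+=-4.4683  a^+=1.1261
step 4: x_pred=-9.7352  r=14.8652  x^+=-6.3311  v^+=1.5828  a^+=7.6227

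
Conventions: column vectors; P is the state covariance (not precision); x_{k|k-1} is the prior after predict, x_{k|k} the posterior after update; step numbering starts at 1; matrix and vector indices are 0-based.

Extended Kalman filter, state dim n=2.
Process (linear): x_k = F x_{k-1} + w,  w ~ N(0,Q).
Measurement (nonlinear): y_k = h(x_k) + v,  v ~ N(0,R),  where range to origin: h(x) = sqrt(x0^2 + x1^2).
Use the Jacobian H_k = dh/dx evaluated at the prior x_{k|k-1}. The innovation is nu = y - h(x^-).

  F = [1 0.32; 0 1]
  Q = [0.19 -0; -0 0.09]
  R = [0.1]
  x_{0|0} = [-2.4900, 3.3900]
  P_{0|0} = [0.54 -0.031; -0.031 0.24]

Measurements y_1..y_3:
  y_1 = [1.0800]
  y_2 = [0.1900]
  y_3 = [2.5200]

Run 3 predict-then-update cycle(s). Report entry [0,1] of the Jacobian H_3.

step 1: x^-=[-1.4052, 3.3900]  P^-=[0.7347 0.0458; 0.0458 0.3300]  H_jac=[-0.3829 0.9238]  S=[0.4569]  K=[-0.5231; 0.6288]  nu=[-2.5897]  x^+=[-0.0505, 1.7617]  P^+=[0.6097 0.1961; 0.1961 0.1493]
step 2: x^-=[0.5133, 1.7617]  P^-=[0.9405 0.2439; 0.2439 0.2393]  H_jac=[0.2797 0.9601]  S=[0.5252]  K=[0.9467; 0.5674]  nu=[-1.6449]  x^+=[-1.0440, 0.8283]  P^+=[0.4698 -0.0383; -0.0383 0.0702]
step 3: x^-=[-0.7790, 0.8283]  P^-=[0.6425 -0.0158; -0.0158 0.1602]  H_jac=[-0.6851 0.7285]  S=[0.5023]  K=[-0.8991; 0.2539]  nu=[1.3829]  x^+=[-2.0224, 1.1794]  P^+=[0.2364 0.0989; 0.0989 0.1279]

H_jac[0,1] = 0.7285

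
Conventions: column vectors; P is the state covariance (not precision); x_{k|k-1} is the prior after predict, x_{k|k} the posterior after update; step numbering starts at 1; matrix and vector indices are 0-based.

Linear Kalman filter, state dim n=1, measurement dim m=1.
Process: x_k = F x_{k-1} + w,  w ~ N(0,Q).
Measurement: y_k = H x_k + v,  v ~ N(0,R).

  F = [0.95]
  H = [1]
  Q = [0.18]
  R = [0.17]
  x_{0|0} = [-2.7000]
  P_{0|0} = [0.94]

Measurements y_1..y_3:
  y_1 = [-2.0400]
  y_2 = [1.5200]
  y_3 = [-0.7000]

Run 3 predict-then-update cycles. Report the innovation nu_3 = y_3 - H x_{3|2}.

step 1: x^-=[-2.5650]  P^-=[1.0283]  S=[1.1983]  K=[0.8581]  nu=[0.5250]  x^+=[-2.1145]  P^+=[0.1459]
step 2: x^-=[-2.0088]  P^-=[0.3117]  S=[0.4817]  K=[0.6471]  nu=[3.5288]  x^+=[0.2745]  P^+=[0.1100]
step 3: x^-=[0.2608]  P^-=[0.2793]  S=[0.4493]  K=[0.6216]  nu=[-0.9608]  x^+=[-0.3364]  P^+=[0.1057]

innov = [-0.9608]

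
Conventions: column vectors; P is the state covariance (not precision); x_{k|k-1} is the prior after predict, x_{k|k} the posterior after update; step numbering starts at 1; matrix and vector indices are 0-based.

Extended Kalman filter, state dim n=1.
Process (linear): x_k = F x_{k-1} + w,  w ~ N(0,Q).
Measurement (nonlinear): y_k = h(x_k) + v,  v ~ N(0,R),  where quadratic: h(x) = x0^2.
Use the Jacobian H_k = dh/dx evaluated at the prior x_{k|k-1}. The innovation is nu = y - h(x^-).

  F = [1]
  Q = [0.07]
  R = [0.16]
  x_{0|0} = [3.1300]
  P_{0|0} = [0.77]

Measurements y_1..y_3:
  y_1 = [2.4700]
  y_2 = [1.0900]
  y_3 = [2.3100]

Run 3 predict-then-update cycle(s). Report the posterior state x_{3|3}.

step 1: x^-=[3.1300]  P^-=[0.8400]  H_jac=[6.2600]  S=[33.0776]  K=[0.1590]  nu=[-7.3269]  x^+=[1.9652]  P^+=[0.0041]
step 2: x^-=[1.9652]  P^-=[0.0741]  H_jac=[3.9305]  S=[1.3042]  K=[0.2232]  nu=[-2.7721]  x^+=[1.3465]  P^+=[0.0091]
step 3: x^-=[1.3465]  P^-=[0.0791]  H_jac=[2.6929]  S=[0.7335]  K=[0.2903]  nu=[0.4970]  x^+=[1.4908]  P^+=[0.0173]

x_post = [1.4908]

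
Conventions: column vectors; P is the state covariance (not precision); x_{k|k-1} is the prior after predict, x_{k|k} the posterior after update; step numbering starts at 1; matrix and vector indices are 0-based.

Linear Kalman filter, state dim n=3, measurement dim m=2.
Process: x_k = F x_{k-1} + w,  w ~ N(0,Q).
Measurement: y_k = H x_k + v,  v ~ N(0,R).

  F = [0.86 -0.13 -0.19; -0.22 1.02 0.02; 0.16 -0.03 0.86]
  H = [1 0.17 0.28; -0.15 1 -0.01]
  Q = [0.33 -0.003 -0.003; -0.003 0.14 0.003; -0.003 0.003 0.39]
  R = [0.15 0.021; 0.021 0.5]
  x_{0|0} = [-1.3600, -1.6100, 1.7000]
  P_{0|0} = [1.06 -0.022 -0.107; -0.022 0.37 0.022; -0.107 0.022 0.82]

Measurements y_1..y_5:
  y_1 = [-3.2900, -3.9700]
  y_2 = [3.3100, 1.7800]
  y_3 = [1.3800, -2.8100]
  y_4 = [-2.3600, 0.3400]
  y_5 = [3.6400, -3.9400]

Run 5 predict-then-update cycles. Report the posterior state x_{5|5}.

x_post = [2.8705, -2.0764, 0.1584]

step 1: x^-=[-1.2833, -1.3090, 1.2927]  P^-=[1.1908 -0.2863 -0.0669; -0.2863 0.5883 0.0039; -0.0669 0.0039 0.9936]  S=[1.3013 -0.3348; -0.3348 1.2008]  K=[0.8229 -0.1572; -0.0076 0.5235; 0.1764 0.0525]  nu=[-2.1461, -2.8406]  x^+=[-2.6028, -2.7798, 0.7648]  P^+=[0.1934 -0.0347 -0.2407; -0.0347 0.2564 0.0034; -0.2407 0.0034 0.9560]
step 2: x^-=[-2.0224, -2.2475, 0.3247]  P^-=[0.5985 -0.1235 -0.3010; -0.1235 0.4344 0.0467; -0.3010 0.0467 1.0361]  S=[0.6361 -0.0896; -0.0896 0.9832]  K=[0.7549 -0.1451; 0.0073 0.4608; 0.0071 0.0835]  nu=[5.6235, 3.7274]  x^+=[1.6817, -0.4886, 0.6757]  P^+=[0.1957 -0.0302 -0.2870; -0.0302 0.2261 0.0091; -0.2870 0.0091 1.0293]
step 3: x^-=[1.3814, -0.8548, 0.8649]  P^-=[0.6167 -0.1200 -0.3465; -0.1200 0.4016 0.0632; -0.3465 0.0632 1.0774]  S=[0.6339 -0.0876; -0.0876 0.9493]  K=[0.7669 -0.1494; 0.0074 0.4420; -0.0390 0.1063]  nu=[-0.0982, -1.7393]  x^+=[1.5660, -1.6244, 0.6838]  P^+=[0.2025 -0.0313 -0.3047; -0.0313 0.2167 0.0173; -0.3047 0.0173 1.0649]
step 4: x^-=[1.4280, -1.9877, 0.8873]  P^-=[0.6293 -0.1238 -0.3648; -0.1238 0.3931 0.0741; -0.3648 0.0741 1.0986]  S=[0.6375 -0.0907; -0.0907 0.9419]  K=[0.7721 -0.1534; 0.0053 0.4368; -0.0529 0.1200]  nu=[-3.6985, 2.5508]  x^+=[-1.8191, -0.8933, 1.3890]  P^+=[0.2056 -0.0328 -0.3123; -0.0328 0.2138 0.0229; -0.3123 0.0229 1.0821]
step 5: x^-=[-1.7122, -0.4831, 0.9303]  P^-=[0.6353 -0.1270 -0.3730; -0.1270 0.3912 0.0804; -0.3730 0.0804 1.1089]  S=[0.6391 -0.0928; -0.0928 0.9410]  K=[0.7742 -0.1558; 0.0039 0.4355; -0.0580 0.1274]  nu=[5.1739, -3.7044]  x^+=[2.8705, -2.0764, 0.1584]  P^+=[0.2070 -0.0338 -0.3157; -0.0338 0.2130 0.0260; -0.3157 0.0260 1.0902]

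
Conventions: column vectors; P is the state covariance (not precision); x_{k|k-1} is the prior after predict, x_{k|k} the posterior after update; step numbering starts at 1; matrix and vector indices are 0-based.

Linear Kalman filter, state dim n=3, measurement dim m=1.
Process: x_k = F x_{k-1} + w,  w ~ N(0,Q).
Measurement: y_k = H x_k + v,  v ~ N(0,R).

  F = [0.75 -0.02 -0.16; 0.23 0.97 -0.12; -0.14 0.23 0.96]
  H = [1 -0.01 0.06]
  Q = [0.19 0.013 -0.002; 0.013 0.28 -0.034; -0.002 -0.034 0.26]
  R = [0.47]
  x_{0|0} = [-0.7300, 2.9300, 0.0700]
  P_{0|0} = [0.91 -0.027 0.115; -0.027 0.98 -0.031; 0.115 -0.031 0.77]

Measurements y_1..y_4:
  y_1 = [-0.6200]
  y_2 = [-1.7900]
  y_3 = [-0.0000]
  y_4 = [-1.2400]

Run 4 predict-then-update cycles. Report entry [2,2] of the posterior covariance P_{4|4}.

P_post[2,2] = 1.8271

step 1: x^-=[-0.6173, 2.6658, 0.8433]  P^-=[0.6950 0.1364 -0.1380; 0.1364 1.2501 0.0682; -0.1380 0.0682 0.9964]  S=[1.1493]  K=[0.5963; 0.1113; -0.0686]  nu=[-0.0266]  x^+=[-0.6332, 2.6628, 0.8451]  P^+=[0.2863 0.0601 -0.0909; 0.0601 1.2359 0.0770; -0.0909 0.0770 0.9910]
step 2: x^-=[-0.6634, 2.3359, 1.5124]  P^-=[0.3974 0.1006 -0.2513; 0.1006 1.4862 0.1613; -0.2513 0.1613 1.2989]  S=[0.8399]  K=[0.4540; 0.1137; -0.2083]  nu=[-1.1940]  x^+=[-1.2055, 2.2002, 1.7611]  P^+=[0.2243 0.0573 -0.1718; 0.0573 1.4753 0.1812; -0.1718 0.1812 1.2625]
step 3: x^-=[-1.2299, 1.6456, 2.3655]  P^-=[0.3897 0.0828 -0.3539; 0.0828 1.6910 0.2606; -0.3539 0.2606 1.6284]  S=[0.8213]  K=[0.4477; 0.0993; -0.3151]  nu=[1.1044]  x^+=[-0.7355, 1.7553, 2.0175]  P^+=[0.2251 0.0463 -0.2381; 0.0463 1.6829 0.2863; -0.2381 0.2863 1.5469]
step 4: x^-=[-0.9095, 1.2913, 2.4434]  P^-=[0.4145 0.0688 -0.4556; 0.0688 1.8648 0.3543; -0.4556 0.3543 1.9665]  S=[0.8353]  K=[0.4627; 0.0855; -0.4085]  nu=[-0.4642]  x^+=[-1.1243, 1.2517, 2.6330]  P^+=[0.2357 0.0358 -0.2978; 0.0358 1.8587 0.3835; -0.2978 0.3835 1.8271]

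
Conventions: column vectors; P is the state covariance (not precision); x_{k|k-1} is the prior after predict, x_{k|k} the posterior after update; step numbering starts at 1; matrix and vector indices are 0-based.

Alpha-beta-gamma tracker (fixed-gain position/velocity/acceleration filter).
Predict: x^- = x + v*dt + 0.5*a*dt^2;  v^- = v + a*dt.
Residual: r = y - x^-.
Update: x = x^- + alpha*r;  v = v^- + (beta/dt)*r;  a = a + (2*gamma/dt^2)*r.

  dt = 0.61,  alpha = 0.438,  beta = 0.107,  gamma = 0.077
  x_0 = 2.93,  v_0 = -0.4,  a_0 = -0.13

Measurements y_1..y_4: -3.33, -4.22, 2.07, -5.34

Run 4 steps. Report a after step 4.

step 1: x_pred=2.6618  r=-5.9918  x^+=0.0374  v^+=-1.5303  a^+=-2.6098
step 2: x_pred=-1.3817  r=-2.8383  x^+=-2.6248  v^+=-3.6202  a^+=-3.7845
step 3: x_pred=-5.5373  r=7.6073  x^+=-2.2053  v^+=-4.5943  a^+=-0.6361
step 4: x_pred=-5.1262  r=-0.2138  x^+=-5.2198  v^+=-5.0199  a^+=-0.7246

a_post = -0.7246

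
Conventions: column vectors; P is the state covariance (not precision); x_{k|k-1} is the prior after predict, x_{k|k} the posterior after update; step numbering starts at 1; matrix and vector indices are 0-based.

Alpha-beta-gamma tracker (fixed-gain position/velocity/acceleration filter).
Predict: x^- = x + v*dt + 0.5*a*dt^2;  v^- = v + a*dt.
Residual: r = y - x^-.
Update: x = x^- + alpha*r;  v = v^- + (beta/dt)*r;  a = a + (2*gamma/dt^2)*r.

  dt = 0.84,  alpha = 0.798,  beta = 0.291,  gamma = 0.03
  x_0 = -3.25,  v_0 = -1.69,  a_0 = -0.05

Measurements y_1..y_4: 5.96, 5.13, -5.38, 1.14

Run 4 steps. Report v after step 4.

step 1: x_pred=-4.6872  r=10.6472  x^+=3.8093  v^+=1.9565  a^+=0.8554
step 2: x_pred=5.7545  r=-0.6245  x^+=5.2561  v^+=2.4587  a^+=0.8023
step 3: x_pred=7.6045  r=-12.9845  x^+=-2.7571  v^+=-1.3656  a^+=-0.3018
step 4: x_pred=-4.0107  r=5.1507  x^+=0.0996  v^+=0.1652  a^+=0.1361

v_post = 0.1652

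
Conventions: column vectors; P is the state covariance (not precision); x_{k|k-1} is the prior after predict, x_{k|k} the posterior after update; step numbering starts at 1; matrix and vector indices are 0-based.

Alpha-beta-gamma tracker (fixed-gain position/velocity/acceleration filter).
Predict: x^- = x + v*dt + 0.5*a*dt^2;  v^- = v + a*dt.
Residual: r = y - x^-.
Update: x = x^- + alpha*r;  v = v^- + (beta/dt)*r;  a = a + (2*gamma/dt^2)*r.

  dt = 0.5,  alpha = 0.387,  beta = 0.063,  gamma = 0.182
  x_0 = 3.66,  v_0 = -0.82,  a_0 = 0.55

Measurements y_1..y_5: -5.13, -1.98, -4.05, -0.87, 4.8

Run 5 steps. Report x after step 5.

step 1: x_pred=3.3188  r=-8.4488  x^+=0.0491  v^+=-1.6095  a^+=-11.7514
step 2: x_pred=-2.2246  r=0.2446  x^+=-2.1299  v^+=-7.4544  a^+=-11.3952
step 3: x_pred=-7.2816  r=3.2316  x^+=-6.0309  v^+=-12.7448  a^+=-6.6901
step 4: x_pred=-13.2396  r=12.3696  x^+=-8.4526  v^+=-14.5313  a^+=11.3201
step 5: x_pred=-14.3032  r=19.1032  x^+=-6.9103  v^+=-6.4643  a^+=39.1344

x_post = -6.9103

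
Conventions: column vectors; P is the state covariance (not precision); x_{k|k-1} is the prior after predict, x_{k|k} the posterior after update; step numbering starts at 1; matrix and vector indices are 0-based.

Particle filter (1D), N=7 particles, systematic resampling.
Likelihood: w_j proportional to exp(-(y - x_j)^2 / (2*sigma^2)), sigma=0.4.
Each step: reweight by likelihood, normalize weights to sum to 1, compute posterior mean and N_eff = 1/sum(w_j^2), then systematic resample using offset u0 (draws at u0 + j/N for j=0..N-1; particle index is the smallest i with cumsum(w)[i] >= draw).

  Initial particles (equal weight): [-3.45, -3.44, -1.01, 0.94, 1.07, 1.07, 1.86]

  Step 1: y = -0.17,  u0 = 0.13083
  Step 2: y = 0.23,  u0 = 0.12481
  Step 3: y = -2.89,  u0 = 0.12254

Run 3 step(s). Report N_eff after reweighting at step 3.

step 1: w=[0.0000, 0.0000, 0.7454, 0.1438, 0.0554, 0.0554, 0.0000]  mean=-0.4992  Neff=1.7168  idx=[2, 2, 2, 2, 2, 3, 5]
step 2: w=[0.0229, 0.0229, 0.0229, 0.0229, 0.0229, 0.5778, 0.3078]  mean=0.7571  Neff=2.3187  idx=[5, 5, 5, 5, 6, 6, 6]
step 3: w=[0.2423, 0.2423, 0.2423, 0.2423, 0.0102, 0.0102, 0.0102]  mean=0.9440  Neff=4.2517  idx=[0, 1, 1, 2, 2, 3, 5]

N_eff = 4.2517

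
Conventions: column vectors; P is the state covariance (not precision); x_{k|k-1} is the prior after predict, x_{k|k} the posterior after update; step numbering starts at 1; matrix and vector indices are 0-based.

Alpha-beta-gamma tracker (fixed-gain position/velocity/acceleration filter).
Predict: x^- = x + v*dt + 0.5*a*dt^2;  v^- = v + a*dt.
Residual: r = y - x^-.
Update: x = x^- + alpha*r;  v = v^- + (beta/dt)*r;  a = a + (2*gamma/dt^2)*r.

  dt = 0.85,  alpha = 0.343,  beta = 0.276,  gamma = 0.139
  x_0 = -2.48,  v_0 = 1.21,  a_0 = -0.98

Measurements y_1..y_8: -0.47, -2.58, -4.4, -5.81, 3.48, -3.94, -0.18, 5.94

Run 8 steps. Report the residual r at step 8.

resid = 2.2062

step 1: x_pred=-1.8055  r=1.3355  x^+=-1.3474  v^+=0.8107  a^+=-0.4661
step 2: x_pred=-0.8268  r=-1.7532  x^+=-1.4281  v^+=-0.1548  a^+=-1.1407
step 3: x_pred=-1.9718  r=-2.4282  x^+=-2.8047  v^+=-1.9129  a^+=-2.0750
step 4: x_pred=-5.1802  r=-0.6298  x^+=-5.3963  v^+=-3.8811  a^+=-2.3173
step 5: x_pred=-9.5324  r=13.0124  x^+=-5.0691  v^+=-1.6257  a^+=2.6895
step 6: x_pred=-5.4794  r=1.5394  x^+=-4.9514  v^+=1.1602  a^+=3.2818
step 7: x_pred=-2.7796  r=2.5996  x^+=-1.8880  v^+=4.7939  a^+=4.2821
step 8: x_pred=3.7338  r=2.2062  x^+=4.4905  v^+=9.1500  a^+=5.1310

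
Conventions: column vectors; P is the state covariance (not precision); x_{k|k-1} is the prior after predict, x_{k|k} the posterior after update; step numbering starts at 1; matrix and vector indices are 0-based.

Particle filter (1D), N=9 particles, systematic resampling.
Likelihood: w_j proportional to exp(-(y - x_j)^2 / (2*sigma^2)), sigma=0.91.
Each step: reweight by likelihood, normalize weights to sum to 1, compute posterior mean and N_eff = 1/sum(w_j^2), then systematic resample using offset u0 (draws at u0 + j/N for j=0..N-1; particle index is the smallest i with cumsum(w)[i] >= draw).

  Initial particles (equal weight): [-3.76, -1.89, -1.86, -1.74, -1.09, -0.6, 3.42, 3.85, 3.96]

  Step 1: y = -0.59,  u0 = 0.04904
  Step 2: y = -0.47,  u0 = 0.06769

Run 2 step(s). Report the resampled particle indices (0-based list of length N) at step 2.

resampled_idx = [1, 3, 4, 5, 6, 6, 7, 8, 8]

step 1: w=[0.0008, 0.1182, 0.1238, 0.1475, 0.2819, 0.3278, 0.0000, 0.0000, 0.0000]  mean=-1.2170  Neff=4.2019  idx=[1, 2, 3, 3, 4, 4, 5, 5, 5]
step 2: w=[0.0500, 0.0526, 0.0638, 0.0638, 0.1340, 0.1340, 0.1673, 0.1673, 0.1673]  mean=-1.0076  Neff=7.5050  idx=[1, 3, 4, 5, 6, 6, 7, 8, 8]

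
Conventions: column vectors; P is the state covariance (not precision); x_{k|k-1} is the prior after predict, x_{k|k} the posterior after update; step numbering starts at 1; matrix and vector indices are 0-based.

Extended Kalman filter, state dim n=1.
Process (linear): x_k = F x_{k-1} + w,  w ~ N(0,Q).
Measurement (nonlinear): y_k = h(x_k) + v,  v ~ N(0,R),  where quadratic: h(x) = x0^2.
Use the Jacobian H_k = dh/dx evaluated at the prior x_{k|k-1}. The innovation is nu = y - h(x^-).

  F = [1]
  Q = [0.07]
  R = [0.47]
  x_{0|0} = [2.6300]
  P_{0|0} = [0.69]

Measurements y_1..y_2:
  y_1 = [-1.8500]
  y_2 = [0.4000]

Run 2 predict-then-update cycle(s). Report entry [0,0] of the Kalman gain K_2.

step 1: x^-=[2.6300]  P^-=[0.7600]  H_jac=[5.2600]  S=[21.4974]  K=[0.1860]  nu=[-8.7669]  x^+=[0.9997]  P^+=[0.0166]
step 2: x^-=[0.9997]  P^-=[0.0866]  H_jac=[1.9995]  S=[0.8163]  K=[0.2122]  nu=[-0.5995]  x^+=[0.8725]  P^+=[0.0499]

K[0,0] = 0.2122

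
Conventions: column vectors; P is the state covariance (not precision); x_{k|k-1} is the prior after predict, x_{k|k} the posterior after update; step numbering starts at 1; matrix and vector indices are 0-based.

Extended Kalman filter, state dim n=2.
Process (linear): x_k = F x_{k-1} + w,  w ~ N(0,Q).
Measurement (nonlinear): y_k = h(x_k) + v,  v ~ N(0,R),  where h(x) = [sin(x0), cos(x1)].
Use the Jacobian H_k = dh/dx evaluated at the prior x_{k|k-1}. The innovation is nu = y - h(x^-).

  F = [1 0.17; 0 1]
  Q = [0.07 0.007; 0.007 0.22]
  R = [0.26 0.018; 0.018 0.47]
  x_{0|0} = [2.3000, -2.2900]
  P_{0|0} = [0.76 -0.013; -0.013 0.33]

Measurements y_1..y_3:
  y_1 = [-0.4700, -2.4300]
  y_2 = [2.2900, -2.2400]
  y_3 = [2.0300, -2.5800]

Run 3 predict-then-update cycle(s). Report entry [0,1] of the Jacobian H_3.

step 1: x^-=[1.9107, -2.2900]  P^-=[0.8351 0.0501; 0.0501 0.5500]  H_jac=[-0.3334 0.0000; 0.0000 0.7523]  S=[0.3528 0.0054; 0.0054 0.7813]  K=[-0.7900 0.0537; -0.0555 0.5300]  nu=[-1.4128, -1.7712]  x^+=[2.9316, -3.1503]  P^+=[0.6131 0.0147; 0.0147 0.3298]
step 2: x^-=[2.3960, -3.1503]  P^-=[0.6977 0.0777; 0.0777 0.5498]  H_jac=[-0.7347 0.0000; 0.0000 -0.0087]  S=[0.6366 0.0185; 0.0185 0.4700]  K=[-0.8061 0.0303; -0.0895 -0.0067]  nu=[1.6116, -1.2400]  x^+=[1.0594, -3.2863]  P^+=[0.2845 0.0318; 0.0318 0.5446]
step 3: x^-=[0.5007, -3.2863]  P^-=[0.3811 0.1314; 0.1314 0.7646]  H_jac=[0.8772 0.0000; 0.0000 -0.1442]  S=[0.5533 0.0014; 0.0014 0.4859]  K=[0.6043 -0.0407; 0.2090 -0.2275]  nu=[1.5499, -1.5905]  x^+=[1.5022, -2.6006]  P^+=[0.1783 0.0573; 0.0573 0.7155]

H_jac[0,1] = 0.0000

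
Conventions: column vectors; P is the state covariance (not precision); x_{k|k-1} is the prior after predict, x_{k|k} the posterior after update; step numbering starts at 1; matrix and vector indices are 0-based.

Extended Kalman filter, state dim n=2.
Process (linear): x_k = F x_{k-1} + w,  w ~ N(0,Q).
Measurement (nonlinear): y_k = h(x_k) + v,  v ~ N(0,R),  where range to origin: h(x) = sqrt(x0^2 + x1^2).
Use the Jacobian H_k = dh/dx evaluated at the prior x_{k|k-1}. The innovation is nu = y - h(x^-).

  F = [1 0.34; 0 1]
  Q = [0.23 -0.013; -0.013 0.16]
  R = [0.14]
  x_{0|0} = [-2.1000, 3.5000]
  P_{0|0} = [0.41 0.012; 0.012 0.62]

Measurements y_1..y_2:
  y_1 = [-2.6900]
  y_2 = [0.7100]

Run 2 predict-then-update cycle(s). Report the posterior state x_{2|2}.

step 1: x^-=[-0.9100, 3.5000]  P^-=[0.7198 0.2098; 0.2098 0.7800]  H_jac=[-0.2516 0.9678]  S=[0.8140]  K=[0.0269; 0.8625]  nu=[-6.3064]  x^+=[-1.0798, -1.9395]  P^+=[0.7192 0.1909; 0.1909 0.1744]
step 2: x^-=[-1.7392, -1.9395]  P^-=[1.0992 0.2372; 0.2372 0.3344]  H_jac=[-0.6676 -0.7445]  S=[1.0511]  K=[-0.8662; -0.3875]  nu=[-1.8951]  x^+=[-0.0977, -1.2051]  P^+=[0.3106 -0.1156; -0.1156 0.1766]

x_post = [-0.0977, -1.2051]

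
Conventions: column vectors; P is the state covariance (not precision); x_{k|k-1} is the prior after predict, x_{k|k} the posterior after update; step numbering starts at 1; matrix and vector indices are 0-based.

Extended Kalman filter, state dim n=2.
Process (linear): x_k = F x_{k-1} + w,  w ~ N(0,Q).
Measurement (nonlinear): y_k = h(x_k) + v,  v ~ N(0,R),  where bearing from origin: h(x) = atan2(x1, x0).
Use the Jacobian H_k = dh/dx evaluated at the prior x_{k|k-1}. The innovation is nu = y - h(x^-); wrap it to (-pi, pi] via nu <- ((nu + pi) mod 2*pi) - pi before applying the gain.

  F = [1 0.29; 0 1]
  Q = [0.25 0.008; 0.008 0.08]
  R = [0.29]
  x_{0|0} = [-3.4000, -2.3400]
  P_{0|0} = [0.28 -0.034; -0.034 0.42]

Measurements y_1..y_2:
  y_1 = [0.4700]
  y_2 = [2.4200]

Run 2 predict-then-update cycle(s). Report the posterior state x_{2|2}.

x_post = [-4.8270, -2.9127]

step 1: x^-=[-4.0786, -2.3400]  P^-=[0.5456 0.0958; 0.0958 0.5000]  H_jac=[0.1058 -0.1845]  S=[0.3094]  K=[0.1295; -0.2653]  nu=[3.0907]  x^+=[-3.6783, -3.1601]  P^+=[0.5404 0.1064; 0.1064 0.4782]
step 2: x^-=[-4.5947, -3.1601]  P^-=[0.8924 0.2531; 0.2531 0.5582]  H_jac=[0.1016 -0.1478]  S=[0.3038]  K=[0.1754; -0.1868]  nu=[-1.3241]  x^+=[-4.8270, -2.9127]  P^+=[0.8830 0.2631; 0.2631 0.5476]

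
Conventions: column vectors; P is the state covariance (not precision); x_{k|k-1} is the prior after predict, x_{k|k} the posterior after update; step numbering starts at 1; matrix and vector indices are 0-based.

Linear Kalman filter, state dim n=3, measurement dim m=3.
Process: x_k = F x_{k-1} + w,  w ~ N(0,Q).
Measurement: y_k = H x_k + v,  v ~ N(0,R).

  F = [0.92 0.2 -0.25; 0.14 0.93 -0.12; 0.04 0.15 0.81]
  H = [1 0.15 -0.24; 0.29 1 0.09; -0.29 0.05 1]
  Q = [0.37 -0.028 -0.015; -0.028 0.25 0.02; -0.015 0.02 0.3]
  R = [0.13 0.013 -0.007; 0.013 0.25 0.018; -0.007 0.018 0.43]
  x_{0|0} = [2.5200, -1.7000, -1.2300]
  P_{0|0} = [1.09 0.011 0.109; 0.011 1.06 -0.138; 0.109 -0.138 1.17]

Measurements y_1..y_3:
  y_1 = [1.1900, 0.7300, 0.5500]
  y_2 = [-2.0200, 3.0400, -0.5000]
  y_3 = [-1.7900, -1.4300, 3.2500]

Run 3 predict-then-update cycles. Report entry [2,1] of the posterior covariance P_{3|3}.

step 1: x^-=[2.2859, -1.0806, -1.1505]  P^-=[1.3758 0.3739 -0.1155; 0.3739 1.2350 -0.0287; -0.1155 -0.0287 1.0669]  S=[1.7647 0.9685 -0.7778; 0.9685 1.8150 -0.1023; -0.7778 -0.1023 1.6689]  K=[0.9169 -0.0620 0.1265; -0.1600 0.8202 -0.0695; 0.0909 0.0096 0.7014]  nu=[-1.2099, 1.2512, 2.4174]  x^+=[1.4046, -0.0287, 0.4472]  P^+=[0.1475 -0.0524 0.0922; -0.0524 0.2205 -0.0402; 0.0922 -0.0402 0.3299]
step 2: x^-=[1.1747, 0.1163, 0.4141]  P^-=[0.4666 -0.0075 -0.0146; -0.0075 0.4406 -0.0031; -0.0146 -0.0031 0.5172]  S=[0.6413 0.1958 -0.2792; 0.1958 0.7284 0.0424; -0.2792 0.0424 0.9959]  K=[0.7721 -0.0378 0.0672; -0.1186 0.6357 -0.0392; 0.0042 0.0222 0.5236]  nu=[-3.1128, 2.5458, -0.5793]  x^+=[-1.3638, 2.1267, 0.1544]  P^+=[0.1194 -0.0382 0.0593; -0.0382 0.1699 -0.0241; 0.0593 -0.0241 0.2440]
step 3: x^-=[-0.8680, 1.7683, 0.3895]  P^-=[0.4542 -0.0099 -0.0199; -0.0099 0.3963 0.0071; -0.0199 0.0071 0.4616]  S=[0.6257 0.1819 -0.2668; 0.1819 0.6827 0.0458; -0.2668 0.0458 0.9433]  K=[0.7644 -0.0316 0.0565; -0.1135 0.6094 -0.0301; -0.0062 0.0315 0.4925]  nu=[-1.0938, -2.9817, 2.5203]  x^+=[-1.4674, -0.0005, 1.5438]  P^+=[0.1169 -0.0357 0.0541; -0.0357 0.1625 -0.0196; 0.0541 -0.0196 0.2291]

P_post[2,1] = -0.0196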